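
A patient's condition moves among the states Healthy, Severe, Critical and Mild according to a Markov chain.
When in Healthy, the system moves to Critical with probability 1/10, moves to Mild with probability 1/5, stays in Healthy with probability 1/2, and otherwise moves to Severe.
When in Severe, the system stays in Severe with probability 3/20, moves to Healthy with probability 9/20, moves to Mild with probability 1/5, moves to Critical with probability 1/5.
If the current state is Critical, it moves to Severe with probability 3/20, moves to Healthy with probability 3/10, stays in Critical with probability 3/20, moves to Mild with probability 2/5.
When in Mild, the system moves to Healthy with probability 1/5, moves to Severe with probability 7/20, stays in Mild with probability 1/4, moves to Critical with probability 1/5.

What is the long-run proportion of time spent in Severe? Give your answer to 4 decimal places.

Let the stationary distribution be π with π = πP and π_1 + π_2 + π_3 + π_4 = 1.
π_1 = 0.5·π_1 + 0.45·π_2 + 0.3·π_3 + 0.2·π_4
π_2 = 0.2·π_1 + 0.15·π_2 + 0.15·π_3 + 0.35·π_4
π_3 = 0.1·π_1 + 0.2·π_2 + 0.15·π_3 + 0.2·π_4
Solving with the normalization constraint gives π = (0.3855, 0.2179, 0.1538, 0.2429).
So the stationary probability of Severe is 0.2179.

0.2179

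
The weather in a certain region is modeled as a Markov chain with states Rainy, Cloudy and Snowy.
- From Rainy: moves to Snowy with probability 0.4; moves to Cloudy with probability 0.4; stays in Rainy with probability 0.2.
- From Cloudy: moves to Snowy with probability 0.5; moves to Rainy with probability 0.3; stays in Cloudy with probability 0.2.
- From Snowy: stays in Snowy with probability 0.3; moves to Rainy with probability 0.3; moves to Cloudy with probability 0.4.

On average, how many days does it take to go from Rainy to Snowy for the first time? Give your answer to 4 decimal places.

2.3077

Let t(s) be the expected number of days to first reach Snowy from state s, with t(Snowy) = 0. Conditioning on the first day:
t(Rainy) = 1 + 0.2·t(Rainy) + 0.4·t(Cloudy)
t(Cloudy) = 1 + 0.3·t(Rainy) + 0.2·t(Cloudy)
Solving: t(Rainy) = 2.3077, t(Cloudy) = 2.1154.
Expected days from Rainy to Snowy: 2.3077.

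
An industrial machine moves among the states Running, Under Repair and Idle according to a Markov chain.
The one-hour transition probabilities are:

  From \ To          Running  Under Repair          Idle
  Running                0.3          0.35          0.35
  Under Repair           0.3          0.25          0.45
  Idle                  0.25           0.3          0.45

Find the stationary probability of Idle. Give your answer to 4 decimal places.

0.4221

Let the stationary distribution be π with π = πP and π_1 + π_2 + π_3 = 1.
π_1 = 0.3·π_1 + 0.3·π_2 + 0.25·π_3
π_2 = 0.35·π_1 + 0.25·π_2 + 0.3·π_3
Solving with the normalization constraint gives π = (0.2789, 0.2990, 0.4221).
So the stationary probability of Idle is 0.4221.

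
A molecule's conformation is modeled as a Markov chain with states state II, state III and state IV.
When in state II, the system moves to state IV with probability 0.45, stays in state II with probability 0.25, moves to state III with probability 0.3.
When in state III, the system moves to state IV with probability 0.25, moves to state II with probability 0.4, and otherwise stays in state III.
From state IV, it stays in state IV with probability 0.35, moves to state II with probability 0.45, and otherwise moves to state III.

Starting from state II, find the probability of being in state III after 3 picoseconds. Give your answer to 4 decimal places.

Propagate the distribution vector 3 picoseconds from state II.
After 0 picoseconds: (1.0000, 0.0000, 0.0000)
After 1 picosecond: (0.2500, 0.3000, 0.4500)
After 2 picoseconds: (0.3850, 0.2700, 0.3450)
After 3 picoseconds: (0.3595, 0.2790, 0.3615)
P(in state III after 3 picoseconds) = 0.2790

0.2790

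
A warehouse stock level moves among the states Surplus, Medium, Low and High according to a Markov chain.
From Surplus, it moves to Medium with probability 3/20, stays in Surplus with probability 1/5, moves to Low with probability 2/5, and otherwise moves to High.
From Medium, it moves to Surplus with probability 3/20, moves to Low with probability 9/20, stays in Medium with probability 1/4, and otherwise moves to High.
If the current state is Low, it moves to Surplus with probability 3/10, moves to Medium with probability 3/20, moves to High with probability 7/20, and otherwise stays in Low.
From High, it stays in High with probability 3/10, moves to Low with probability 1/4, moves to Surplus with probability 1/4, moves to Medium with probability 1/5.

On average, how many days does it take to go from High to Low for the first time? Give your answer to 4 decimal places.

3.0991

Let t(s) be the expected number of days to first reach Low from state s, with t(Low) = 0. Conditioning on the first day:
t(Surplus) = 1 + 0.2·t(Surplus) + 0.15·t(Medium) + 0.25·t(High)
t(Medium) = 1 + 0.15·t(Surplus) + 0.25·t(Medium) + 0.15·t(High)
t(High) = 1 + 0.25·t(Surplus) + 0.2·t(Medium) + 0.3·t(High)
Solving: t(Surplus) = 2.6854, t(Medium) = 2.4902, t(High) = 3.0991.
Expected days from High to Low: 3.0991.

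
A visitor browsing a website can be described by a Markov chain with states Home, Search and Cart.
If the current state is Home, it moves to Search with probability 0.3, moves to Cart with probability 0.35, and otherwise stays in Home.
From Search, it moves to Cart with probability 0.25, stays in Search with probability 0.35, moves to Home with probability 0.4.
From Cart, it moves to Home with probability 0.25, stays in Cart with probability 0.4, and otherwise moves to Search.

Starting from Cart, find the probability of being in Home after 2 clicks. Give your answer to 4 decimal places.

Sum over the intermediate state after 1 click:
P = P(Cart→Home)·P(Home→Home) + P(Cart→Search)·P(Search→Home) + P(Cart→Cart)·P(Cart→Home)
  = 0.25×0.35 + 0.35×0.4 + 0.4×0.25
  = 0.0875 + 0.1400 + 0.1000 = 0.3275

0.3275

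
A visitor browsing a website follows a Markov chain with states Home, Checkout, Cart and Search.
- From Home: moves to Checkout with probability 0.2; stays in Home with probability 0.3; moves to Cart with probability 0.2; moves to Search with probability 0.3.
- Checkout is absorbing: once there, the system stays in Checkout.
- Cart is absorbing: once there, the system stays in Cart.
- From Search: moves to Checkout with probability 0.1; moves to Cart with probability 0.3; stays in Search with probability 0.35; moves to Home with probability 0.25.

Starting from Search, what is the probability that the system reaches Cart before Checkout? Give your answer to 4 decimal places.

Let h(s) be the probability of absorption at Cart starting from transient state s. Then h(Cart) = 1 and h(Checkout) = 0. By first-step analysis:
h(Home) = 0.3·h(Home) + 0.2·0 + 0.2·1 + 0.3·h(Search)
h(Search) = 0.25·h(Home) + 0.1·0 + 0.3·1 + 0.35·h(Search)
Solving: h(Home) = 0.5789, h(Search) = 0.6842.
Starting from Search, the probability is 0.6842.

0.6842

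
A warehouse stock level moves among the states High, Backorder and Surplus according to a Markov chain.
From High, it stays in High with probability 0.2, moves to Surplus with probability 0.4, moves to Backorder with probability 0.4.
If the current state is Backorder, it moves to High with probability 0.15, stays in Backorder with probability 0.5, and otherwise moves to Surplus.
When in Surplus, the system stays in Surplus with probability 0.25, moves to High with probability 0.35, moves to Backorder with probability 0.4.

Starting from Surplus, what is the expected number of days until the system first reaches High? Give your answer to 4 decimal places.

Let t(s) be the expected number of days to first reach High from state s, with t(High) = 0. Conditioning on the first day:
t(Backorder) = 1 + 0.5·t(Backorder) + 0.35·t(Surplus)
t(Surplus) = 1 + 0.4·t(Backorder) + 0.25·t(Surplus)
Solving: t(Backorder) = 4.6809, t(Surplus) = 3.8298.
Expected days from Surplus to High: 3.8298.

3.8298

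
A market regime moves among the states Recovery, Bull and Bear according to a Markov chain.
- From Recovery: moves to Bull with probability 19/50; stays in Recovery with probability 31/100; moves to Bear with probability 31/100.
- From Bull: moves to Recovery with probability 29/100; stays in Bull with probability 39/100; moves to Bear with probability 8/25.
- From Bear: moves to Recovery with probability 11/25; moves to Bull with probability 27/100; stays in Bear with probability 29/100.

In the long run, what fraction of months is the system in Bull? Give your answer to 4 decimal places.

0.3497

Let the stationary distribution be π with π = πP and π_1 + π_2 + π_3 = 1.
π_1 = 0.31·π_1 + 0.29·π_2 + 0.44·π_3
π_2 = 0.38·π_1 + 0.39·π_2 + 0.27·π_3
Solving with the normalization constraint gives π = (0.3430, 0.3497, 0.3073).
So the stationary probability of Bull is 0.3497.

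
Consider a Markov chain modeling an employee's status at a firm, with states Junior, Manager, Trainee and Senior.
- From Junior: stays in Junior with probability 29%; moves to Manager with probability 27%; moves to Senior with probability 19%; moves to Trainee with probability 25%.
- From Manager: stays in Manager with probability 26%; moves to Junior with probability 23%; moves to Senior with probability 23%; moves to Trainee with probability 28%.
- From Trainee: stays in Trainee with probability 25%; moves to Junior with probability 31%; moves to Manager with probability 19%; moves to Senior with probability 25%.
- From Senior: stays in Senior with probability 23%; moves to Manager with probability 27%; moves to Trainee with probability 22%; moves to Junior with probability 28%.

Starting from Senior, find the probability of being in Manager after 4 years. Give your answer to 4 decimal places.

Propagate the distribution vector 4 years from Senior.
After 0 years: (0.0000, 0.0000, 0.0000, 1.0000)
After 1 year: (0.2800, 0.2700, 0.2200, 0.2300)
After 2 years: (0.2759, 0.2497, 0.2512, 0.2232)
After 3 years: (0.2778, 0.2474, 0.2508, 0.2240)
After 4 years: (0.2779, 0.2475, 0.2507, 0.2239)
P(in Manager after 4 years) = 0.2475

0.2475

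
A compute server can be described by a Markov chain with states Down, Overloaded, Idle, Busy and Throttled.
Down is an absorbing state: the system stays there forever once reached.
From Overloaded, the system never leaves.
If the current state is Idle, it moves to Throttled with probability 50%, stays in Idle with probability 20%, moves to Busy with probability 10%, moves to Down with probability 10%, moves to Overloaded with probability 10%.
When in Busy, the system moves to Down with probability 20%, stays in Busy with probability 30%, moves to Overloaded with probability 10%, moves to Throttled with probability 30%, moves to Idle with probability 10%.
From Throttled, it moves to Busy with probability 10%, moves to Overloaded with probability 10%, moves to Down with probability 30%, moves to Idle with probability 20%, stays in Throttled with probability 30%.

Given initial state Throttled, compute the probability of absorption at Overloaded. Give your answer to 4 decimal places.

Let h(s) be the probability of absorption at Overloaded starting from transient state s. Then h(Overloaded) = 1 and h(Down) = 0. By first-step analysis:
h(Idle) = 0.1·0 + 0.1·1 + 0.2·h(Idle) + 0.1·h(Busy) + 0.5·h(Throttled)
h(Busy) = 0.2·0 + 0.1·1 + 0.1·h(Idle) + 0.3·h(Busy) + 0.3·h(Throttled)
h(Throttled) = 0.3·0 + 0.1·1 + 0.2·h(Idle) + 0.1·h(Busy) + 0.3·h(Throttled)
Solving: h(Idle) = 0.3429, h(Busy) = 0.3143, h(Throttled) = 0.2857.
Starting from Throttled, the probability is 0.2857.

0.2857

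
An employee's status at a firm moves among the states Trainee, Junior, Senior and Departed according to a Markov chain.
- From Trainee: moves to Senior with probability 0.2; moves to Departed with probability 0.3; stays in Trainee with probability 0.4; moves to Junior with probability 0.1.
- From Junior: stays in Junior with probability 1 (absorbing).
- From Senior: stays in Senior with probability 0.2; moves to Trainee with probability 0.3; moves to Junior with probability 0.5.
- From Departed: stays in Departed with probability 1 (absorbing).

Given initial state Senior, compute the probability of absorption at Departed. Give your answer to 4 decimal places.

Let h(s) be the probability of absorption at Departed starting from transient state s. Then h(Departed) = 1 and h(Junior) = 0. By first-step analysis:
h(Trainee) = 0.4·h(Trainee) + 0.1·0 + 0.2·h(Senior) + 0.3·1
h(Senior) = 0.3·h(Trainee) + 0.5·0 + 0.2·h(Senior)
Solving: h(Trainee) = 0.5714, h(Senior) = 0.2143.
Starting from Senior, the probability is 0.2143.

0.2143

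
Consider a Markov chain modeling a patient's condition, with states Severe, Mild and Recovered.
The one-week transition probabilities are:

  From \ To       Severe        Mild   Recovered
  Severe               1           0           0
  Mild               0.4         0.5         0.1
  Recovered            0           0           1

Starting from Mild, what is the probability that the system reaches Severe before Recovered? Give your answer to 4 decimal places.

0.8000

Let h(s) be the probability of absorption at Severe starting from transient state s. Then h(Severe) = 1 and h(Recovered) = 0. By first-step analysis:
h(Mild) = 0.4·1 + 0.5·h(Mild) + 0.1·0
Solving: h(Mild) = 0.8000.
Starting from Mild, the probability is 0.8000.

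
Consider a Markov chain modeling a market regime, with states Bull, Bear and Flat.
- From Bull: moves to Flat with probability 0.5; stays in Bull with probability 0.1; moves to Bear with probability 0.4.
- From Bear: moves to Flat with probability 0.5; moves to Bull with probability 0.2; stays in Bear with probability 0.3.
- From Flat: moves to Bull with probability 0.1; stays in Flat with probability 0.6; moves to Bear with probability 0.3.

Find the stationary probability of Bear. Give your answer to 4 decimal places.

Let the stationary distribution be π with π = πP and π_1 + π_2 + π_3 = 1.
π_1 = 0.1·π_1 + 0.2·π_2 + 0.1·π_3
π_2 = 0.4·π_1 + 0.3·π_2 + 0.3·π_3
Solving with the normalization constraint gives π = (0.1313, 0.3131, 0.5556).
So the stationary probability of Bear is 0.3131.

0.3131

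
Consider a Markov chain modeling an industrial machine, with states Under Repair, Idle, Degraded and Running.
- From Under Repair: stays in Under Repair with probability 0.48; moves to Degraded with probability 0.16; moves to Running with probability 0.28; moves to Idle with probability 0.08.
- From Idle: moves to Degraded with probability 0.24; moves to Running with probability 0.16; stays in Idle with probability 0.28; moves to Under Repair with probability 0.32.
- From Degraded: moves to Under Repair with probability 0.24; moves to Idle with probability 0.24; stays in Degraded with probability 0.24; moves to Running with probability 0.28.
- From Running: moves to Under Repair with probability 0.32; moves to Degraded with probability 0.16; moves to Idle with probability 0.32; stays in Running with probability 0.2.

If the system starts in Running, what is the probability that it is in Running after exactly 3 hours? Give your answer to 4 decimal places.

Propagate the distribution vector 3 hours from Running.
After 0 hours: (0.0000, 0.0000, 0.0000, 1.0000)
After 1 hour: (0.3200, 0.3200, 0.1600, 0.2000)
After 2 hours: (0.3584, 0.2176, 0.1984, 0.2256)
After 3 hours: (0.3615, 0.2094, 0.1933, 0.2358)
P(in Running after 3 hours) = 0.2358

0.2358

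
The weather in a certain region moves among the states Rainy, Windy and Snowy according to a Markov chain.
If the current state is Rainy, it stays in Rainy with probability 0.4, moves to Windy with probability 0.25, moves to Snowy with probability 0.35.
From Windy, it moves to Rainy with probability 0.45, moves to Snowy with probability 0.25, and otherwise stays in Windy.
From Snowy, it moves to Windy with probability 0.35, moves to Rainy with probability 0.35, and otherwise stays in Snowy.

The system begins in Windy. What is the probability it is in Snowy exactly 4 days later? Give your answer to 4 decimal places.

0.3052

Propagate the distribution vector 4 days from Windy.
After 0 days: (0.0000, 1.0000, 0.0000)
After 1 day: (0.4500, 0.3000, 0.2500)
After 2 days: (0.4025, 0.2900, 0.3075)
After 3 days: (0.3991, 0.2953, 0.3056)
After 4 days: (0.3995, 0.2953, 0.3052)
P(in Snowy after 4 days) = 0.3052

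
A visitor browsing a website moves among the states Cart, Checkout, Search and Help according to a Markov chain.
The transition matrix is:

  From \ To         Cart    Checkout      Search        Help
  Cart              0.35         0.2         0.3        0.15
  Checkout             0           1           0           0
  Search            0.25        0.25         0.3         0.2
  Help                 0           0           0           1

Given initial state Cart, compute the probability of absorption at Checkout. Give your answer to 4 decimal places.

0.5658

Let h(s) be the probability of absorption at Checkout starting from transient state s. Then h(Checkout) = 1 and h(Help) = 0. By first-step analysis:
h(Cart) = 0.35·h(Cart) + 0.2·1 + 0.3·h(Search) + 0.15·0
h(Search) = 0.25·h(Cart) + 0.25·1 + 0.3·h(Search) + 0.2·0
Solving: h(Cart) = 0.5658, h(Search) = 0.5592.
Starting from Cart, the probability is 0.5658.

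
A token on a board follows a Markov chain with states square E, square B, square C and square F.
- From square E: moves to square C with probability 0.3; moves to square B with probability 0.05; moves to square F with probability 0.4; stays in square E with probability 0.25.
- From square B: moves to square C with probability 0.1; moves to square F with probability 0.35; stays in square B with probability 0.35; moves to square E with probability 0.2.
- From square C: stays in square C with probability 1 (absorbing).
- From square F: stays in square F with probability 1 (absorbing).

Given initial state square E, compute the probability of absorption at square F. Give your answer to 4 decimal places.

0.5812

Let h(s) be the probability of absorption at square F starting from transient state s. Then h(square F) = 1 and h(square C) = 0. By first-step analysis:
h(square E) = 0.25·h(square E) + 0.05·h(square B) + 0.3·0 + 0.4·1
h(square B) = 0.2·h(square E) + 0.35·h(square B) + 0.1·0 + 0.35·1
Solving: h(square E) = 0.5812, h(square B) = 0.7173.
Starting from square E, the probability is 0.5812.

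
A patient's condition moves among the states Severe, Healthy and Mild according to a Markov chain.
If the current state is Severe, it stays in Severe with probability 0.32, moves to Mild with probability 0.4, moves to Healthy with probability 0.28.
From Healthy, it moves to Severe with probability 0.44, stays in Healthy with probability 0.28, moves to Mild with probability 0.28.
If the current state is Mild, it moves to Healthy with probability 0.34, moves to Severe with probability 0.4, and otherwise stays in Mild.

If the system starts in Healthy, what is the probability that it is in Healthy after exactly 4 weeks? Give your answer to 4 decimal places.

0.2991

Propagate the distribution vector 4 weeks from Healthy.
After 0 weeks: (0.0000, 1.0000, 0.0000)
After 1 week: (0.4400, 0.2800, 0.2800)
After 2 weeks: (0.3760, 0.2968, 0.3272)
After 3 weeks: (0.3818, 0.2996, 0.3186)
After 4 weeks: (0.3814, 0.2991, 0.3194)
P(in Healthy after 4 weeks) = 0.2991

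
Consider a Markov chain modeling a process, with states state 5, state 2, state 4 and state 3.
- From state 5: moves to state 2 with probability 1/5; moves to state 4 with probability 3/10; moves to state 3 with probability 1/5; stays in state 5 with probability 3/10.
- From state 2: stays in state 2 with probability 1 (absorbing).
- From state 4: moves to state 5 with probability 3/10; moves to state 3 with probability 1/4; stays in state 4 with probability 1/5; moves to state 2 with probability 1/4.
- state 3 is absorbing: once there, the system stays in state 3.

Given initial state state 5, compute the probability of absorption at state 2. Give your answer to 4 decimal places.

Let h(s) be the probability of absorption at state 2 starting from transient state s. Then h(state 2) = 1 and h(state 3) = 0. By first-step analysis:
h(state 5) = 0.3·h(state 5) + 0.2·1 + 0.3·h(state 4) + 0.2·0
h(state 4) = 0.3·h(state 5) + 0.25·1 + 0.2·h(state 4) + 0.25·0
Solving: h(state 5) = 0.5000, h(state 4) = 0.5000.
Starting from state 5, the probability is 0.5000.

0.5000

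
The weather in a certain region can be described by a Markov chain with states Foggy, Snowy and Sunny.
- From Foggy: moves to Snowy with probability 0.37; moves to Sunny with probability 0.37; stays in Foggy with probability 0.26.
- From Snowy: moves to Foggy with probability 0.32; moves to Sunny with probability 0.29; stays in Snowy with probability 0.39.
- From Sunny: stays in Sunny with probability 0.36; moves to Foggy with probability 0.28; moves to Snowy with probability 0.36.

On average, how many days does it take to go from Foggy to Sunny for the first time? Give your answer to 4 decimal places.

Let t(s) be the expected number of days to first reach Sunny from state s, with t(Sunny) = 0. Conditioning on the first day:
t(Foggy) = 1 + 0.26·t(Foggy) + 0.37·t(Snowy)
t(Snowy) = 1 + 0.32·t(Foggy) + 0.39·t(Snowy)
Solving: t(Foggy) = 2.9429, t(Snowy) = 3.1832.
Expected days from Foggy to Sunny: 2.9429.

2.9429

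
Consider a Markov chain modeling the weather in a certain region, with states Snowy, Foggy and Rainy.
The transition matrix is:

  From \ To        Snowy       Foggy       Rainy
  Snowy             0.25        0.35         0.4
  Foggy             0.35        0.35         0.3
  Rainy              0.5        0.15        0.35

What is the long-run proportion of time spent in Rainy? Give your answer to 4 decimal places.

0.3544

Let the stationary distribution be π with π = πP and π_1 + π_2 + π_3 = 1.
π_1 = 0.25·π_1 + 0.35·π_2 + 0.5·π_3
π_2 = 0.35·π_1 + 0.35·π_2 + 0.15·π_3
Solving with the normalization constraint gives π = (0.3665, 0.2791, 0.3544).
So the stationary probability of Rainy is 0.3544.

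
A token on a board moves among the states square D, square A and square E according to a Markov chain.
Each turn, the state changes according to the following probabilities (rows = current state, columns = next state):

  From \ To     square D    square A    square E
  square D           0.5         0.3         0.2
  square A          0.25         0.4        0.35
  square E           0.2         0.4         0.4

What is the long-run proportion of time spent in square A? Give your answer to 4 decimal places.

0.3688

Let the stationary distribution be π with π = πP and π_1 + π_2 + π_3 = 1.
π_1 = 0.5·π_1 + 0.25·π_2 + 0.2·π_3
π_2 = 0.3·π_1 + 0.4·π_2 + 0.4·π_3
Solving with the normalization constraint gives π = (0.3121, 0.3688, 0.3191).
So the stationary probability of square A is 0.3688.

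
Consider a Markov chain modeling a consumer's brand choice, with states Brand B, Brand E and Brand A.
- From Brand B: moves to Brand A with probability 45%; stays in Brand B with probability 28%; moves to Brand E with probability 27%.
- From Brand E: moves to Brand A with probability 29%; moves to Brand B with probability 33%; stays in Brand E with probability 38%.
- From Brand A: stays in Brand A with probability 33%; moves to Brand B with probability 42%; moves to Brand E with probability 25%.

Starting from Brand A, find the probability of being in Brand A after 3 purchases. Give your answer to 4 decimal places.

0.3590

Propagate the distribution vector 3 purchases from Brand A.
After 0 purchases: (0.0000, 0.0000, 1.0000)
After 1 purchase: (0.4200, 0.2500, 0.3300)
After 2 purchases: (0.3387, 0.2909, 0.3704)
After 3 purchases: (0.3464, 0.2946, 0.3590)
P(in Brand A after 3 purchases) = 0.3590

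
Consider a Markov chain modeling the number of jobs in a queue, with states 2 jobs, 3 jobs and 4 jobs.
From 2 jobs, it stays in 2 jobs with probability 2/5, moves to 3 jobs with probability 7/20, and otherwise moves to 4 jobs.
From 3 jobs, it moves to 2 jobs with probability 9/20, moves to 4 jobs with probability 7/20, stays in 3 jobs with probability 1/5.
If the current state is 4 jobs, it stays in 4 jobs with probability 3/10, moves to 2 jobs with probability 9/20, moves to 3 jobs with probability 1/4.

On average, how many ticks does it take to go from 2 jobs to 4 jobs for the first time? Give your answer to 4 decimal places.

3.5659

Let t(s) be the expected number of ticks to first reach 4 jobs from state s, with t(4 jobs) = 0. Conditioning on the first tick:
t(2 jobs) = 1 + 0.4·t(2 jobs) + 0.35·t(3 jobs)
t(3 jobs) = 1 + 0.45·t(2 jobs) + 0.2·t(3 jobs)
Solving: t(2 jobs) = 3.5659, t(3 jobs) = 3.2558.
Expected ticks from 2 jobs to 4 jobs: 3.5659.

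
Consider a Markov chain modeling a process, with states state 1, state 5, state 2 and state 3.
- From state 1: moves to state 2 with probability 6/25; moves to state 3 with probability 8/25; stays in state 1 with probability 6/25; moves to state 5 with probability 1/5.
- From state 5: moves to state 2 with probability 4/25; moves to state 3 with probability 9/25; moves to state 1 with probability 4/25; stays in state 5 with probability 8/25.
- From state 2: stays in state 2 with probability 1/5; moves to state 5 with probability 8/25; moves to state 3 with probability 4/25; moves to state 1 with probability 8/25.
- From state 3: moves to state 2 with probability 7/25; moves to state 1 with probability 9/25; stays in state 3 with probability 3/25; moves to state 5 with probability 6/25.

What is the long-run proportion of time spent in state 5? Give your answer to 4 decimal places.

Let the stationary distribution be π with π = πP and π_1 + π_2 + π_3 + π_4 = 1.
π_1 = 0.24·π_1 + 0.16·π_2 + 0.32·π_3 + 0.36·π_4
π_2 = 0.2·π_1 + 0.32·π_2 + 0.32·π_3 + 0.24·π_4
π_3 = 0.24·π_1 + 0.16·π_2 + 0.2·π_3 + 0.28·π_4
Solving with the normalization constraint gives π = (0.2657, 0.2684, 0.2196, 0.2463).
So the stationary probability of state 5 is 0.2684.

0.2684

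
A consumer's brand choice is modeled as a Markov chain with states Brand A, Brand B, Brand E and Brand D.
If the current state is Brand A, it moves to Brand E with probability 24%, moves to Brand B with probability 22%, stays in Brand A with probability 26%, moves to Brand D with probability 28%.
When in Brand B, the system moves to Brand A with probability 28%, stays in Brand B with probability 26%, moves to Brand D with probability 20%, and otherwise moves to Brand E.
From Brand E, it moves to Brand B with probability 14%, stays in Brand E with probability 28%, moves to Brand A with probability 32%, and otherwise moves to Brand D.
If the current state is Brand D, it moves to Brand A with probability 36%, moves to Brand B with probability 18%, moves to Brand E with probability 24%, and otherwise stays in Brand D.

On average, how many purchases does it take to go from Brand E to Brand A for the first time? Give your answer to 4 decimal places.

Let t(s) be the expected number of purchases to first reach Brand A from state s, with t(Brand A) = 0. Conditioning on the first purchase:
t(Brand B) = 1 + 0.26·t(Brand B) + 0.26·t(Brand E) + 0.2·t(Brand D)
t(Brand E) = 1 + 0.14·t(Brand B) + 0.28·t(Brand E) + 0.26·t(Brand D)
t(Brand D) = 1 + 0.18·t(Brand B) + 0.24·t(Brand E) + 0.22·t(Brand D)
Solving: t(Brand B) = 3.2464, t(Brand E) = 3.0978, t(Brand D) = 2.9844.
Expected purchases from Brand E to Brand A: 3.0978.

3.0978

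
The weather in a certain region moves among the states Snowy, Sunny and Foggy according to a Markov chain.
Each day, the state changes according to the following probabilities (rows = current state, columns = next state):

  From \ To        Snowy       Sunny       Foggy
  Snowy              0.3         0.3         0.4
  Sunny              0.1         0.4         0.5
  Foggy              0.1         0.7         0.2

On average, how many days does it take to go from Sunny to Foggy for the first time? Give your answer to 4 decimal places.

2.0513

Let t(s) be the expected number of days to first reach Foggy from state s, with t(Foggy) = 0. Conditioning on the first day:
t(Snowy) = 1 + 0.3·t(Snowy) + 0.3·t(Sunny)
t(Sunny) = 1 + 0.1·t(Snowy) + 0.4·t(Sunny)
Solving: t(Snowy) = 2.3077, t(Sunny) = 2.0513.
Expected days from Sunny to Foggy: 2.0513.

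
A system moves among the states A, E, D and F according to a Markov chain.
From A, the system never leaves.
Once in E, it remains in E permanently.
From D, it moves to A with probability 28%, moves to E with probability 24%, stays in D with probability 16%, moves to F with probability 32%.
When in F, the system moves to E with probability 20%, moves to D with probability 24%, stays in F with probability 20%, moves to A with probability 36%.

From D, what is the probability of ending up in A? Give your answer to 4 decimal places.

Let h(s) be the probability of absorption at A starting from transient state s. Then h(A) = 1 and h(E) = 0. By first-step analysis:
h(D) = 0.28·1 + 0.24·0 + 0.16·h(D) + 0.32·h(F)
h(F) = 0.36·1 + 0.2·0 + 0.24·h(D) + 0.2·h(F)
Solving: h(D) = 0.5699, h(F) = 0.6210.
Starting from D, the probability is 0.5699.

0.5699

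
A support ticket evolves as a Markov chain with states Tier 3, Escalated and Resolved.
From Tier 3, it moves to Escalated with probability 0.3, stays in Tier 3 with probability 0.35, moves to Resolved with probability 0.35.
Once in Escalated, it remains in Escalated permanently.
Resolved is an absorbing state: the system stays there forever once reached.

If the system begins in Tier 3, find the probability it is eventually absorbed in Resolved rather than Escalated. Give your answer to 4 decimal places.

Let h(s) be the probability of absorption at Resolved starting from transient state s. Then h(Resolved) = 1 and h(Escalated) = 0. By first-step analysis:
h(Tier 3) = 0.35·h(Tier 3) + 0.3·0 + 0.35·1
Solving: h(Tier 3) = 0.5385.
Starting from Tier 3, the probability is 0.5385.

0.5385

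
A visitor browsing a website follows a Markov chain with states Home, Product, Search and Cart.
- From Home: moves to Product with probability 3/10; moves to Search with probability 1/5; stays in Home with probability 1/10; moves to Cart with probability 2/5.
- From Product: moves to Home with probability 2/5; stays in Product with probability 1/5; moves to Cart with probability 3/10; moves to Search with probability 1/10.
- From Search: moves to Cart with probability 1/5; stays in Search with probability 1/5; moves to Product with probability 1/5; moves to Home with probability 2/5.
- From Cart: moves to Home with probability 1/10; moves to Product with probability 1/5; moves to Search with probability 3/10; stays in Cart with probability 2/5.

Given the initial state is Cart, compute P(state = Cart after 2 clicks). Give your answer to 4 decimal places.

0.3200

Propagate the distribution vector 2 clicks from Cart.
After 0 clicks: (0.0000, 0.0000, 0.0000, 1.0000)
After 1 click: (0.1000, 0.2000, 0.3000, 0.4000)
After 2 clicks: (0.2500, 0.2100, 0.2200, 0.3200)
P(in Cart after 2 clicks) = 0.3200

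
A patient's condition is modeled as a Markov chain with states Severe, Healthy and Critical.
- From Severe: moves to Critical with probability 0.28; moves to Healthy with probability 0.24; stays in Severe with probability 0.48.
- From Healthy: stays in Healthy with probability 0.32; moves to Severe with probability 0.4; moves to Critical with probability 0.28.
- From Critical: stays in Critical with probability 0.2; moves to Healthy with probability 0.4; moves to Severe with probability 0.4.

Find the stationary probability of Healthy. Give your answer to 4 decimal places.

0.3060

Let the stationary distribution be π with π = πP and π_1 + π_2 + π_3 = 1.
π_1 = 0.48·π_1 + 0.4·π_2 + 0.4·π_3
π_2 = 0.24·π_1 + 0.32·π_2 + 0.4·π_3
Solving with the normalization constraint gives π = (0.4348, 0.3060, 0.2593).
So the stationary probability of Healthy is 0.3060.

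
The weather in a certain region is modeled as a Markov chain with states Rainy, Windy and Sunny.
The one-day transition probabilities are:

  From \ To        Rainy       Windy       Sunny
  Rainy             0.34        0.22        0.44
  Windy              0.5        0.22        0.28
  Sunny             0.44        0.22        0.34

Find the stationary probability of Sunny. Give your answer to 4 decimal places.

0.3680

Let the stationary distribution be π with π = πP and π_1 + π_2 + π_3 = 1.
π_1 = 0.34·π_1 + 0.5·π_2 + 0.44·π_3
π_2 = 0.22·π_1 + 0.22·π_2 + 0.22·π_3
Solving with the normalization constraint gives π = (0.4120, 0.2200, 0.3680).
So the stationary probability of Sunny is 0.3680.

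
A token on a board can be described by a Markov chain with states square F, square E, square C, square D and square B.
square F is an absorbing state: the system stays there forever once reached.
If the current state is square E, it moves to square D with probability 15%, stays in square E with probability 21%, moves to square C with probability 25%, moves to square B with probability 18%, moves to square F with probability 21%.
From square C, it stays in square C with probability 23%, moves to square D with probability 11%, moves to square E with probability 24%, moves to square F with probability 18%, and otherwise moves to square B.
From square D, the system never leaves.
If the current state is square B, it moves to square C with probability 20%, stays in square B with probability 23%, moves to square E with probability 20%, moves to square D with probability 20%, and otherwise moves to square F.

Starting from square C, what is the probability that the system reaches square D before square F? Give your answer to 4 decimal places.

0.4300

Let h(s) be the probability of absorption at square D starting from transient state s. Then h(square D) = 1 and h(square F) = 0. By first-step analysis:
h(square E) = 0.21·0 + 0.21·h(square E) + 0.25·h(square C) + 0.15·1 + 0.18·h(square B)
h(square C) = 0.18·0 + 0.24·h(square E) + 0.23·h(square C) + 0.11·1 + 0.24·h(square B)
h(square B) = 0.17·0 + 0.2·h(square E) + 0.2·h(square C) + 0.2·1 + 0.23·h(square B)
Solving: h(square E) = 0.4364, h(square C) = 0.4300, h(square B) = 0.4848.
Starting from square C, the probability is 0.4300.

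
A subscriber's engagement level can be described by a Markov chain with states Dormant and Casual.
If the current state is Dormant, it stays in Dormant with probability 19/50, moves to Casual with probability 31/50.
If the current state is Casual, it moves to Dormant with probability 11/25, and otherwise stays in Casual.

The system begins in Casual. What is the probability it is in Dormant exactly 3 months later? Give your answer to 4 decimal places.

0.4152

Propagate the distribution vector 3 months from Casual.
After 0 months: (0.0000, 1.0000)
After 1 month: (0.4400, 0.5600)
After 2 months: (0.4136, 0.5864)
After 3 months: (0.4152, 0.5848)
P(in Dormant after 3 months) = 0.4152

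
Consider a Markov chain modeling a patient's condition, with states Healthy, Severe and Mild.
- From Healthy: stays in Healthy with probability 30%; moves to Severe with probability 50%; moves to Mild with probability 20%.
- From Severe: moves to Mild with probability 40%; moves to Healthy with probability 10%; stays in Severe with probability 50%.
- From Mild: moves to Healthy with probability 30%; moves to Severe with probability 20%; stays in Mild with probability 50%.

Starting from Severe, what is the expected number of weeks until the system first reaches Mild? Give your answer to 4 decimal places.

Let t(s) be the expected number of weeks to first reach Mild from state s, with t(Mild) = 0. Conditioning on the first week:
t(Healthy) = 1 + 0.3·t(Healthy) + 0.5·t(Severe)
t(Severe) = 1 + 0.1·t(Healthy) + 0.5·t(Severe)
Solving: t(Healthy) = 3.3333, t(Severe) = 2.6667.
Expected weeks from Severe to Mild: 2.6667.

2.6667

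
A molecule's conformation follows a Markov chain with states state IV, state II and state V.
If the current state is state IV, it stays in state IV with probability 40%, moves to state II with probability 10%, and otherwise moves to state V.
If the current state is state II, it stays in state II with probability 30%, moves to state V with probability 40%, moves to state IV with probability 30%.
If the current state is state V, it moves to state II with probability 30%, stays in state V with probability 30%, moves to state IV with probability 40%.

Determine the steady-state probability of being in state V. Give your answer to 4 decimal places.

0.3980

Let the stationary distribution be π with π = πP and π_1 + π_2 + π_3 = 1.
π_1 = 0.4·π_1 + 0.3·π_2 + 0.4·π_3
π_2 = 0.1·π_1 + 0.3·π_2 + 0.3·π_3
Solving with the normalization constraint gives π = (0.3776, 0.2245, 0.3980).
So the stationary probability of state V is 0.3980.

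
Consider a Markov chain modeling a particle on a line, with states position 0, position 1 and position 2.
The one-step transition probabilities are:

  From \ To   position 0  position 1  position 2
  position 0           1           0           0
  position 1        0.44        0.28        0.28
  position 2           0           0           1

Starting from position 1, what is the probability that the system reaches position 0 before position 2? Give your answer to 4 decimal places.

Let h(s) be the probability of absorption at position 0 starting from transient state s. Then h(position 0) = 1 and h(position 2) = 0. By first-step analysis:
h(position 1) = 0.44·1 + 0.28·h(position 1) + 0.28·0
Solving: h(position 1) = 0.6111.
Starting from position 1, the probability is 0.6111.

0.6111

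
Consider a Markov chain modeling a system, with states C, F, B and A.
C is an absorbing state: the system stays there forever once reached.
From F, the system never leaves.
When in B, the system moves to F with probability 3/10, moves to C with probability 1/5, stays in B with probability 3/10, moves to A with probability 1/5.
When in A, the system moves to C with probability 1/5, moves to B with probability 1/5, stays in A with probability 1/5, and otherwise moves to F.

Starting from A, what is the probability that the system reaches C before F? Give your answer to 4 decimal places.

Let h(s) be the probability of absorption at C starting from transient state s. Then h(C) = 1 and h(F) = 0. By first-step analysis:
h(B) = 0.2·1 + 0.3·0 + 0.3·h(B) + 0.2·h(A)
h(A) = 0.2·1 + 0.4·0 + 0.2·h(B) + 0.2·h(A)
Solving: h(B) = 0.3846, h(A) = 0.3462.
Starting from A, the probability is 0.3462.

0.3462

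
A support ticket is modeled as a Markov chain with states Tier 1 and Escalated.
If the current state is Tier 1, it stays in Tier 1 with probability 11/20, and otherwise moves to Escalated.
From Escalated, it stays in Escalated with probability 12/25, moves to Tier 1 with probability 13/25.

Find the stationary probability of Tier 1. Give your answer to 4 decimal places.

Let the stationary distribution be π with π = πP and π_1 + π_2 = 1.
π_1 = 0.55·π_1 + 0.52·π_2
Solving with the normalization constraint gives π = (0.5361, 0.4639).
So the stationary probability of Tier 1 is 0.5361.

0.5361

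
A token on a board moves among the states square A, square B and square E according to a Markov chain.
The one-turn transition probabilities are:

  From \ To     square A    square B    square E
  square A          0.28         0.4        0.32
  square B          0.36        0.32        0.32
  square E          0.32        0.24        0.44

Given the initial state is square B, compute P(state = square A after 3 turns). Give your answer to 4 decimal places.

0.3202

Propagate the distribution vector 3 turns from square B.
After 0 turns: (0.0000, 1.0000, 0.0000)
After 1 turn: (0.3600, 0.3200, 0.3200)
After 2 turns: (0.3184, 0.3232, 0.3584)
After 3 turns: (0.3202, 0.3168, 0.3630)
P(in square A after 3 turns) = 0.3202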